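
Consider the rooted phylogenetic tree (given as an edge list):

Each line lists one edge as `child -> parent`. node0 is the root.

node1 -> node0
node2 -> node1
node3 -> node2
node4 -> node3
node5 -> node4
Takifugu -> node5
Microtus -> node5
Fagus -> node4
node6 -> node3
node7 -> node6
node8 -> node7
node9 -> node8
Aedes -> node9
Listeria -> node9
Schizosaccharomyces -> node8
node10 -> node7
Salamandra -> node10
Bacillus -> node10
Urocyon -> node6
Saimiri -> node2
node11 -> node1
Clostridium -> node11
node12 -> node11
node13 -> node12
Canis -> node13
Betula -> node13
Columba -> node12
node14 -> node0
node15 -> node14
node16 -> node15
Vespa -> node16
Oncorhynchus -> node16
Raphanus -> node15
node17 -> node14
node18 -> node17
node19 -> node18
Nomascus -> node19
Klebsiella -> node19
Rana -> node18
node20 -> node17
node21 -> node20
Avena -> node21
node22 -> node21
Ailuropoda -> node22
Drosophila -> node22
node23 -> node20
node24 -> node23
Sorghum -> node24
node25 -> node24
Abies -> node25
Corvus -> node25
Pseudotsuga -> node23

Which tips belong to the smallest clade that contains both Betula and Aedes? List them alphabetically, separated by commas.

Aedes, Bacillus, Betula, Canis, Clostridium, Columba, Fagus, Listeria, Microtus, Saimiri, Salamandra, Schizosaccharomyces, Takifugu, Urocyon

Tracing Betula: it sits inside (Canis,Betula).
Tracing Aedes: it sits inside (Aedes,Listeria).
The smallest clade enclosing both is (((((Takifugu,Microtus),Fagus),((((Aedes,Listeria),Schizosaccharomyces),(Salamandra,Bacillus)),Urocyon)),Saimiri),(Clostridium,((Canis,Betula),Columba))); the answer is its 14 terminal taxa in alphabetical order.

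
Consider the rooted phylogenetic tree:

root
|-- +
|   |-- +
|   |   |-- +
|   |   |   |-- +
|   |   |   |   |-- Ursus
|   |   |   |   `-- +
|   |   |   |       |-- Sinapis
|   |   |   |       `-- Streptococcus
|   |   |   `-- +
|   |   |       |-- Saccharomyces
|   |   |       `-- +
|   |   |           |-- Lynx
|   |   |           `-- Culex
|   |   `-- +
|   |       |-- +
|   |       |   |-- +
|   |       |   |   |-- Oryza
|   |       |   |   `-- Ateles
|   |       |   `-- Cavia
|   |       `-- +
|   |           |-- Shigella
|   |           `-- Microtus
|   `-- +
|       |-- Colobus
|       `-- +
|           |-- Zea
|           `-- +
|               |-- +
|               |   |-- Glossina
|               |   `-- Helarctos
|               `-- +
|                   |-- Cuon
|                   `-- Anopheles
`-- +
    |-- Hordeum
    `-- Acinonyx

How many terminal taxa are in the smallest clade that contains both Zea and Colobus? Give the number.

6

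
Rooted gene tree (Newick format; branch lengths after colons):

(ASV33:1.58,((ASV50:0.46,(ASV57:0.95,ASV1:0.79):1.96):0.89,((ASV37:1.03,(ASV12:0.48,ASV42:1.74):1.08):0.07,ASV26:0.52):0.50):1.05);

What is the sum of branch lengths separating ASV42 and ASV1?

The path runs ASV42 → … → MRCA → … → ASV1; the MRCA is the node subtending ((ASV50,(ASV57,ASV1)),((ASV37,(ASV12,ASV42)),ASV26)).
Branch lengths along that path: 1.74 + 1.08 + 0.07 + 0.50 + 0.89 + 1.96 + 0.79 = 7.03.

7.03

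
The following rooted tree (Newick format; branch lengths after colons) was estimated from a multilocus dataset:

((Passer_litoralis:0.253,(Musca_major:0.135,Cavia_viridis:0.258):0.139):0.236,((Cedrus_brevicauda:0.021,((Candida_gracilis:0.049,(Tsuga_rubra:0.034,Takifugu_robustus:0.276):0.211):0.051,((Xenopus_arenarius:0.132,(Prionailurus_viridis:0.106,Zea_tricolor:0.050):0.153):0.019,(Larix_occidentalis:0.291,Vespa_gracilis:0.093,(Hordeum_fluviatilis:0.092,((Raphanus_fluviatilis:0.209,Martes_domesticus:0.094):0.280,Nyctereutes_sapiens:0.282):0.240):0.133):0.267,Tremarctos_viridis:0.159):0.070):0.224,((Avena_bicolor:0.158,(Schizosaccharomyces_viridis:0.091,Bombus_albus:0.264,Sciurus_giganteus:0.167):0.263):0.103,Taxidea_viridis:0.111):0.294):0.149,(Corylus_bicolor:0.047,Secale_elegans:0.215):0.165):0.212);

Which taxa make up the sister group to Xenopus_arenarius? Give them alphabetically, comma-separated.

Xenopus_arenarius attaches to the tree at the node subtending (Xenopus_arenarius,(Prionailurus_viridis,Zea_tricolor)).
The other lineage descending from that same node — the sister group — is (Prionailurus_viridis,Zea_tricolor); its 2 tips in alphabetical order are the answer.

Prionailurus_viridis, Zea_tricolor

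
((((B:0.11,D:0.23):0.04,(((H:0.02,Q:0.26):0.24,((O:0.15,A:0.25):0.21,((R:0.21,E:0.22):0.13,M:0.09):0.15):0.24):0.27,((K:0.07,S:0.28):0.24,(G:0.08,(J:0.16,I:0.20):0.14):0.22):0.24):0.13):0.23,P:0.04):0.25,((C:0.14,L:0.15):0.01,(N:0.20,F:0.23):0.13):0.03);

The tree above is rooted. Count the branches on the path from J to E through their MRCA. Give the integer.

The MRCA of J and E is the node subtending (((H,Q),((O,A),((R,E),M))),((K,S),(G,(J,I)))).
From J up to that node: 4 branches. From E up to the same node: 5 branches. Total: 4 + 5 = 9.

9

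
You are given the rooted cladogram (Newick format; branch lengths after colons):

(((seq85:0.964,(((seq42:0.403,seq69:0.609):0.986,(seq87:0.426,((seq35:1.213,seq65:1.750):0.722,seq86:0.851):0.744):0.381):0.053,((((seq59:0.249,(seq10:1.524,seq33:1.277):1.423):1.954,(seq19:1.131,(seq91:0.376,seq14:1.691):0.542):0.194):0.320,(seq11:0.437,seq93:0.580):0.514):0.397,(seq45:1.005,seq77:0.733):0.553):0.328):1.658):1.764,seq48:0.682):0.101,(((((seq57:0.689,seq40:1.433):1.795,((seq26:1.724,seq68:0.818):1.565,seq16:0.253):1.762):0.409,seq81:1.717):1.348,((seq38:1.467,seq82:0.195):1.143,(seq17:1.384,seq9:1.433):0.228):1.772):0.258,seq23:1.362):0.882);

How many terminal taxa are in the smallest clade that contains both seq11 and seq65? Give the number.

16

The MRCA of seq11 and seq65 is the node subtending (((seq42,seq69),(seq87,((seq35,seq65),seq86))),((((seq59,(seq10,seq33)),(seq19,(seq91,seq14))),(seq11,seq93)),(seq45,seq77))).
That clade contains 16 terminal taxa: seq10, seq11, seq14, seq19, seq33, seq35, seq42, seq45, seq59, seq65, seq69, seq77, seq86, seq87, seq91, seq93.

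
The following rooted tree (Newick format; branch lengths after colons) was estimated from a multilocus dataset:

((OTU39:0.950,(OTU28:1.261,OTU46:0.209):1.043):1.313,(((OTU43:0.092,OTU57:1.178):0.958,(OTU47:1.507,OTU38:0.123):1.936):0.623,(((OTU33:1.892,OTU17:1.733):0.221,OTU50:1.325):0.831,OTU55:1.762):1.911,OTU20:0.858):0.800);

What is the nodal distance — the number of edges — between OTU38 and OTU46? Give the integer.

7

The MRCA of OTU38 and OTU46 is the root of the tree.
From OTU38 up to that node: 4 branches. From OTU46 up to the same node: 3 branches. Total: 4 + 3 = 7.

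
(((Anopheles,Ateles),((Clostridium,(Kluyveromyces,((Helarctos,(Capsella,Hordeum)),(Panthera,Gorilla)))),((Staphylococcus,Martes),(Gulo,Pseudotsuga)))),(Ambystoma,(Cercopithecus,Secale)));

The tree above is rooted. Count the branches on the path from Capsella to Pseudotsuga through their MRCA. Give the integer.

The MRCA of Capsella and Pseudotsuga is the node subtending ((Clostridium,(Kluyveromyces,((Helarctos,(Capsella,Hordeum)),(Panthera,Gorilla)))),((Staphylococcus,Martes),(Gulo,Pseudotsuga))).
From Capsella up to that node: 6 branches. From Pseudotsuga up to the same node: 3 branches. Total: 6 + 3 = 9.

9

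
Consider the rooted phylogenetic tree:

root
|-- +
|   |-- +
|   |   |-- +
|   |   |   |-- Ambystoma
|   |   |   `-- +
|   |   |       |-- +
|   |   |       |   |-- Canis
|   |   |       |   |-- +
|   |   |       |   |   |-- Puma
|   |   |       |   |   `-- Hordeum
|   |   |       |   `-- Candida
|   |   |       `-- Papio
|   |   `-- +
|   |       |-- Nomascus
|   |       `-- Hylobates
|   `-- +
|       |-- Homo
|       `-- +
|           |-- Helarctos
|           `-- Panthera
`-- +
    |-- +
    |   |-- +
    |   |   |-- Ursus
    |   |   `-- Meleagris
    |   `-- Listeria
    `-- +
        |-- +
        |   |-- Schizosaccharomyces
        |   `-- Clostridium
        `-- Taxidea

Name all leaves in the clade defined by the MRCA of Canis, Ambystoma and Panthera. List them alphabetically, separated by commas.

Ambystoma, Candida, Canis, Helarctos, Homo, Hordeum, Hylobates, Nomascus, Panthera, Papio, Puma

Tracing Canis: it sits inside (Canis,(Puma,Hordeum),Candida).
Tracing Ambystoma: it sits inside (Ambystoma,((Canis,(Puma,Hordeum),Candida),Papio)).
Tracing Panthera: it sits inside (Helarctos,Panthera).
The smallest clade enclosing all 3 is (((Ambystoma,((Canis,(Puma,Hordeum),Candida),Papio)),(Nomascus,Hylobates)),(Homo,(Helarctos,Panthera))); the answer is its 11 terminal taxa in alphabetical order.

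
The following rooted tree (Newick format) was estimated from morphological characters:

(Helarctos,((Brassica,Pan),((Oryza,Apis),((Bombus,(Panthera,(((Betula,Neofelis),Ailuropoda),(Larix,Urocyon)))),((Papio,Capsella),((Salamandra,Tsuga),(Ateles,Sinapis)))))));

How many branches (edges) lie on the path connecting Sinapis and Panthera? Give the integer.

The MRCA of Sinapis and Panthera is the node subtending ((Bombus,(Panthera,(((Betula,Neofelis),Ailuropoda),(Larix,Urocyon)))),((Papio,Capsella),((Salamandra,Tsuga),(Ateles,Sinapis)))).
From Sinapis up to that node: 4 branches. From Panthera up to the same node: 3 branches. Total: 4 + 3 = 7.

7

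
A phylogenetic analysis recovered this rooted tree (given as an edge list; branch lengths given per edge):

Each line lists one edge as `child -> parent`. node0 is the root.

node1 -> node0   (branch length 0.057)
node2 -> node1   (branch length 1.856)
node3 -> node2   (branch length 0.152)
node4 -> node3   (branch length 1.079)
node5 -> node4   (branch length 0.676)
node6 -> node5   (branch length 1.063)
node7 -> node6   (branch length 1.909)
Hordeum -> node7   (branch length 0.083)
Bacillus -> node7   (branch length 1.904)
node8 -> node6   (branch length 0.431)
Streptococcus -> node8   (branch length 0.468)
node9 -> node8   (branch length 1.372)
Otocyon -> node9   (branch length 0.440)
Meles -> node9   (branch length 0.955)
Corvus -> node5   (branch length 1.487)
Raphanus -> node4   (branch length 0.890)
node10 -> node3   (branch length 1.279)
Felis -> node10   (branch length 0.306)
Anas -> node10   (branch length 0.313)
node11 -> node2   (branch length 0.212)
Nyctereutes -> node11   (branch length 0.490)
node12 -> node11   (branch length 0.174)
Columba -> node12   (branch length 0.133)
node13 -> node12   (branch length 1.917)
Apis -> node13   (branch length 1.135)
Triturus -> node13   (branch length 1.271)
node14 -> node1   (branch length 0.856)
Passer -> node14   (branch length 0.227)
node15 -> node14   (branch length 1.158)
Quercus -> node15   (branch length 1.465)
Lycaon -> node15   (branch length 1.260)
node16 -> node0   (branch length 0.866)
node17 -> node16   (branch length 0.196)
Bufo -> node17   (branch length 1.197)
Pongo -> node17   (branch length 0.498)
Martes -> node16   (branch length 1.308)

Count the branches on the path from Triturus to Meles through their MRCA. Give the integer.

The MRCA of Triturus and Meles is the node subtending ((((((Hordeum,Bacillus),(Streptococcus,(Otocyon,Meles))),Corvus),Raphanus),(Felis,Anas)),(Nyctereutes,(Columba,(Apis,Triturus)))).
From Triturus up to that node: 4 branches. From Meles up to the same node: 7 branches. Total: 4 + 7 = 11.

11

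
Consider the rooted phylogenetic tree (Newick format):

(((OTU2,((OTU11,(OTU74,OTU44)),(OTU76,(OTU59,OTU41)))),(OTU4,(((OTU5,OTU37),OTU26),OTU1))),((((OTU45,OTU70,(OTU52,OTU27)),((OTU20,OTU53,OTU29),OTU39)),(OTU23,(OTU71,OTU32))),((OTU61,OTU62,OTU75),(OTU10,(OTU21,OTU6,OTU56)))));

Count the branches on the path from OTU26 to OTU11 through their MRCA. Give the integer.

The MRCA of OTU26 and OTU11 is the node subtending ((OTU2,((OTU11,(OTU74,OTU44)),(OTU76,(OTU59,OTU41)))),(OTU4,(((OTU5,OTU37),OTU26),OTU1))).
From OTU26 up to that node: 4 branches. From OTU11 up to the same node: 4 branches. Total: 4 + 4 = 8.

8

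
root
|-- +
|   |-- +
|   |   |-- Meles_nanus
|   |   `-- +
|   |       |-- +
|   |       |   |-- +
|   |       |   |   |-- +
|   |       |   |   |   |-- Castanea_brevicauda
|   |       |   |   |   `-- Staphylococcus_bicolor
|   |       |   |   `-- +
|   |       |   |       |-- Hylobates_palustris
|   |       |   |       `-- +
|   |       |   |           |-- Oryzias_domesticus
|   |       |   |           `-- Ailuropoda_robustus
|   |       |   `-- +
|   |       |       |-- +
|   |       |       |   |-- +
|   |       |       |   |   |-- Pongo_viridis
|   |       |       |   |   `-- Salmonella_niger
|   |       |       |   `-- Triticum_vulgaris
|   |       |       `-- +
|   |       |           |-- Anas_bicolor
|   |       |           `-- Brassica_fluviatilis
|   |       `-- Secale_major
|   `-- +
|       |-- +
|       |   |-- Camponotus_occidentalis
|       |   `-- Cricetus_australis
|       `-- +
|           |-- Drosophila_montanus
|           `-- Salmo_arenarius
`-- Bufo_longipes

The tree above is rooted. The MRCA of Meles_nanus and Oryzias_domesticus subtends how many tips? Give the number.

The MRCA of Meles_nanus and Oryzias_domesticus is the node subtending (Meles_nanus,((((Castanea_brevicauda,Staphylococcus_bicolor),(Hylobates_palustris,(Oryzias_domesticus,Ailuropoda_robustus))),(((Pongo_viridis,Salmonella_niger),Triticum_vulgaris),(Anas_bicolor,Brassica_fluviatilis))),Secale_major)).
That clade contains 12 terminal taxa: Ailuropoda_robustus, Anas_bicolor, Brassica_fluviatilis, Castanea_brevicauda, Hylobates_palustris, Meles_nanus, Oryzias_domesticus, Pongo_viridis, Salmonella_niger, Secale_major, Staphylococcus_bicolor, Triticum_vulgaris.

12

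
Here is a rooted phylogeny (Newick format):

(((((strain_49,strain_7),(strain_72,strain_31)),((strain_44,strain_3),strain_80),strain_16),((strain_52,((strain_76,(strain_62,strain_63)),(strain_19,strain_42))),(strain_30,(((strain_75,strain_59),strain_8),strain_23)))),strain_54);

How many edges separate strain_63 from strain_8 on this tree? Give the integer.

9

The MRCA of strain_63 and strain_8 is the node subtending ((strain_52,((strain_76,(strain_62,strain_63)),(strain_19,strain_42))),(strain_30,(((strain_75,strain_59),strain_8),strain_23))).
From strain_63 up to that node: 5 branches. From strain_8 up to the same node: 4 branches. Total: 5 + 4 = 9.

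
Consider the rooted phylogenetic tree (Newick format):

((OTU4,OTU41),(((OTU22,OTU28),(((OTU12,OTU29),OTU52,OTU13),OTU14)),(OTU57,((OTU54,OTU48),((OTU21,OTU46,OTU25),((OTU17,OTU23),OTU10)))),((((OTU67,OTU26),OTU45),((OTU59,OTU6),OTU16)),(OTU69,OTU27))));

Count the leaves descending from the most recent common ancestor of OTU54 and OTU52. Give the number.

The MRCA of OTU54 and OTU52 is the node subtending (((OTU22,OTU28),(((OTU12,OTU29),OTU52,OTU13),OTU14)),(OTU57,((OTU54,OTU48),((OTU21,OTU46,OTU25),((OTU17,OTU23),OTU10)))),((((OTU67,OTU26),OTU45),((OTU59,OTU6),OTU16)),(OTU69,OTU27))).
That clade contains 24 terminal taxa: OTU10, OTU12, OTU13, OTU14, OTU16, OTU17, OTU21, OTU22, OTU23, OTU25, OTU26, OTU27, OTU28, OTU29, OTU45, OTU46, OTU48, OTU52, OTU54, OTU57, OTU59, OTU6, OTU67, OTU69.

24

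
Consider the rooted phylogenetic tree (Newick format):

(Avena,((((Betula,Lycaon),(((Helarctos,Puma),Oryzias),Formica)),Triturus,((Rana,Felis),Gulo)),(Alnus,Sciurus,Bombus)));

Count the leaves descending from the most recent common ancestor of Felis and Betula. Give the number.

The MRCA of Felis and Betula is the node subtending (((Betula,Lycaon),(((Helarctos,Puma),Oryzias),Formica)),Triturus,((Rana,Felis),Gulo)).
That clade contains 10 terminal taxa: Betula, Felis, Formica, Gulo, Helarctos, Lycaon, Oryzias, Puma, Rana, Triturus.

10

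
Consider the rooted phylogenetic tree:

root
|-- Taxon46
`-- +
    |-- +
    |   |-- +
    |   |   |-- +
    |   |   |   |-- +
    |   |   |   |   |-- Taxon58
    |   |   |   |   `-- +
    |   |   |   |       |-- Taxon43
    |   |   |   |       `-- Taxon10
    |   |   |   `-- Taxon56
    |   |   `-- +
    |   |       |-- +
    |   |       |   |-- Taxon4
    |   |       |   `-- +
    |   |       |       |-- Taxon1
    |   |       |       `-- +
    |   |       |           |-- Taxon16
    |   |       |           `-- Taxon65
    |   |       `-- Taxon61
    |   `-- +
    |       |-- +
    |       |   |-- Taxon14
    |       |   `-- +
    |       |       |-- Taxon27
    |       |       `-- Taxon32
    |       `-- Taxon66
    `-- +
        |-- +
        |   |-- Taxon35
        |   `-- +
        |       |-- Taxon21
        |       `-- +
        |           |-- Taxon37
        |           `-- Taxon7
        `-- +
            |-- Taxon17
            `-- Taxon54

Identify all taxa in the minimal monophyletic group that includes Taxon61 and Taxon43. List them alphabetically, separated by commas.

Tracing Taxon61: it sits inside ((Taxon4,(Taxon1,(Taxon16,Taxon65))),Taxon61).
Tracing Taxon43: it sits inside (Taxon43,Taxon10).
The smallest clade enclosing both is (((Taxon58,(Taxon43,Taxon10)),Taxon56),((Taxon4,(Taxon1,(Taxon16,Taxon65))),Taxon61)); the answer is its 9 terminal taxa in alphabetical order.

Taxon1, Taxon10, Taxon16, Taxon4, Taxon43, Taxon56, Taxon58, Taxon61, Taxon65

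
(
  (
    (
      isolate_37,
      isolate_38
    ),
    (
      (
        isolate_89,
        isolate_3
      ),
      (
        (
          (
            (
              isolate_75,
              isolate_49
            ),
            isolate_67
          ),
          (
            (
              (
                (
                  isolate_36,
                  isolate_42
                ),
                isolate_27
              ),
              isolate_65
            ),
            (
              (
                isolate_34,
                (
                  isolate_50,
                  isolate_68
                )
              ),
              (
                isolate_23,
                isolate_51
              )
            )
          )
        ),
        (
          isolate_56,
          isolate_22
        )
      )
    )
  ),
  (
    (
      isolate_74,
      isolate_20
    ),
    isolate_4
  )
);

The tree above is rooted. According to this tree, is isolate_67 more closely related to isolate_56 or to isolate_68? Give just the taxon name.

The MRCA of isolate_67 and isolate_68 subtends (((isolate_75,isolate_49),isolate_67),((((isolate_36,isolate_42),isolate_27),isolate_65),((isolate_34,(isolate_50,isolate_68)),(isolate_23,isolate_51)))) (12 taxa).
The MRCA of isolate_67 and isolate_56 subtends ((((isolate_75,isolate_49),isolate_67),((((isolate_36,isolate_42),isolate_27),isolate_65),((isolate_34,(isolate_50,isolate_68)),(isolate_23,isolate_51)))),(isolate_56,isolate_22)) (14 taxa).
The first is nested inside the second, so isolate_67 shares a more recent common ancestor with isolate_68.

isolate_68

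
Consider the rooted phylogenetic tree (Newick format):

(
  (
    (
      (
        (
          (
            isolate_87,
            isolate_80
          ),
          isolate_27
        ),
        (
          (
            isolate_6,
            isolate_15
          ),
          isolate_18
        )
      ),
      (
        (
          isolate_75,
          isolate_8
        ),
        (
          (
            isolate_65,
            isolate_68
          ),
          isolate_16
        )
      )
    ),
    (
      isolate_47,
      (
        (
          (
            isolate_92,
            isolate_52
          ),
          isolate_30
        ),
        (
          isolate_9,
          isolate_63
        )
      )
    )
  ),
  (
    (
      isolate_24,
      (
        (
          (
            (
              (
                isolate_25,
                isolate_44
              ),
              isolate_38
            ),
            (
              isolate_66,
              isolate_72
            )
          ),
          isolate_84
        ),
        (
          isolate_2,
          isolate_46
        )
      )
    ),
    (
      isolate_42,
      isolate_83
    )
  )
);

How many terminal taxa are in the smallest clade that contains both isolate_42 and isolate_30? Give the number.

28

The MRCA of isolate_42 and isolate_30 is the root, so the clade is the entire tree.
That clade contains 28 terminal taxa: isolate_15, isolate_16, isolate_18, isolate_2, isolate_24, isolate_25, isolate_27, isolate_30, isolate_38, isolate_42, isolate_44, isolate_46, isolate_47, isolate_52, isolate_6, isolate_63, isolate_65, isolate_66, isolate_68, isolate_72, isolate_75, isolate_8, isolate_80, isolate_83, isolate_84, isolate_87, isolate_9, isolate_92.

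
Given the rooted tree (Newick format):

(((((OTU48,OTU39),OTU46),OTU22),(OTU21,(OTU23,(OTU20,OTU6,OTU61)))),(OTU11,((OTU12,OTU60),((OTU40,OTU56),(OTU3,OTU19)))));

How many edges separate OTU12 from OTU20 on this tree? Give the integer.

9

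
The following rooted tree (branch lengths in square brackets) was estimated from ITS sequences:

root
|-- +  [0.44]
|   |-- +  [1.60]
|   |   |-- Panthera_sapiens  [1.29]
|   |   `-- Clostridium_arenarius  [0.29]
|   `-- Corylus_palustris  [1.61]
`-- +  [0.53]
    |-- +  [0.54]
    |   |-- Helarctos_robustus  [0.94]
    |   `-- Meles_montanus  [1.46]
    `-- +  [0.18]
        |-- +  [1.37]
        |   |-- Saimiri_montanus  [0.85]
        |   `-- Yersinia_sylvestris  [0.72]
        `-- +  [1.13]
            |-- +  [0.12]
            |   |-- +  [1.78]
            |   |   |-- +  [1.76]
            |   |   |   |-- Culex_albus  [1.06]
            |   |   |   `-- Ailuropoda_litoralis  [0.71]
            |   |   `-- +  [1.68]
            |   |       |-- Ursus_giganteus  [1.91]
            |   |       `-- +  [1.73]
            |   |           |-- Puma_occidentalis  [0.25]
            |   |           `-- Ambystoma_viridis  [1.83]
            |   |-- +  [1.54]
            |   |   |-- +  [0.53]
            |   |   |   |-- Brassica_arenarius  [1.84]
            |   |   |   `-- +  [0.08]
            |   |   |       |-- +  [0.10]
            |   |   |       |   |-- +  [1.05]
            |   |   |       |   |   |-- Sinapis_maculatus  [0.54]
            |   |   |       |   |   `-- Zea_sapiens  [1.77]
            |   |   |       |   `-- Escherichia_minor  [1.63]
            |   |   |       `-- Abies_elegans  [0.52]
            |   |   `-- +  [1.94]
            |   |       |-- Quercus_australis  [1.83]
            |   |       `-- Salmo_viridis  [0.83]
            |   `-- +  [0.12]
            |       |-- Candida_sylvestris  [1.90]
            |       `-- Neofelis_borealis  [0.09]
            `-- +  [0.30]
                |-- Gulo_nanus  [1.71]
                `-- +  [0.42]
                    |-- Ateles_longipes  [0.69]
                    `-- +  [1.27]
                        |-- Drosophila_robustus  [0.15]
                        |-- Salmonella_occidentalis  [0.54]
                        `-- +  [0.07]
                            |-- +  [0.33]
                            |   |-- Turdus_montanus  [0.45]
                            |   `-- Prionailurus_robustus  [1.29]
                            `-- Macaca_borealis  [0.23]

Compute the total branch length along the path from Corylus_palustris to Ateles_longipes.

5.30

The path runs Corylus_palustris → … → MRCA → … → Ateles_longipes; the MRCA is the root of the tree.
Branch lengths along that path: 1.61 + 0.44 + 0.53 + 0.18 + 1.13 + 0.30 + 0.42 + 0.69 = 5.30.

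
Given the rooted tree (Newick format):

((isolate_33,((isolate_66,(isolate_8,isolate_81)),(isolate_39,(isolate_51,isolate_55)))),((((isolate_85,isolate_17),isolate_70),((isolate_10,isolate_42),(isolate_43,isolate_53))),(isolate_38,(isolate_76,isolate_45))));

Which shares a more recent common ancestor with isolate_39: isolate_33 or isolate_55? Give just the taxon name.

isolate_55

The MRCA of isolate_39 and isolate_55 subtends (isolate_39,(isolate_51,isolate_55)) (3 taxa).
The MRCA of isolate_39 and isolate_33 subtends (isolate_33,((isolate_66,(isolate_8,isolate_81)),(isolate_39,(isolate_51,isolate_55)))) (7 taxa).
The first is nested inside the second, so isolate_39 shares a more recent common ancestor with isolate_55.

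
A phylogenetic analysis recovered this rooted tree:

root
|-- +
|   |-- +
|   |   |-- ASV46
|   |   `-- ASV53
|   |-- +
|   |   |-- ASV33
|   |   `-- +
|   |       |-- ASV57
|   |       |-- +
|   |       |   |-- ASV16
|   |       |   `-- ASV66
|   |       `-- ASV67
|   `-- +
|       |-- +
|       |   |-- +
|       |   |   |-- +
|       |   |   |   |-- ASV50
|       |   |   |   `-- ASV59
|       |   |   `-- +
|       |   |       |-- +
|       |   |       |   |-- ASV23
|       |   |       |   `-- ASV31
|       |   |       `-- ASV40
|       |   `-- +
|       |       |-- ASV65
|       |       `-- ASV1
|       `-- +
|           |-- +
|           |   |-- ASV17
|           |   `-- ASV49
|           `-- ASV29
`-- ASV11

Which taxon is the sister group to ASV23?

ASV31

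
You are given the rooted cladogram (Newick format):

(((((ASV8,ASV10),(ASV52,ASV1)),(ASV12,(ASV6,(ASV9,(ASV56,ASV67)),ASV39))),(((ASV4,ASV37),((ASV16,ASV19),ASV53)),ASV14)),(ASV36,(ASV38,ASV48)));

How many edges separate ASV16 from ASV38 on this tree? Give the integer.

9

The MRCA of ASV16 and ASV38 is the root of the tree.
From ASV16 up to that node: 6 branches. From ASV38 up to the same node: 3 branches. Total: 6 + 3 = 9.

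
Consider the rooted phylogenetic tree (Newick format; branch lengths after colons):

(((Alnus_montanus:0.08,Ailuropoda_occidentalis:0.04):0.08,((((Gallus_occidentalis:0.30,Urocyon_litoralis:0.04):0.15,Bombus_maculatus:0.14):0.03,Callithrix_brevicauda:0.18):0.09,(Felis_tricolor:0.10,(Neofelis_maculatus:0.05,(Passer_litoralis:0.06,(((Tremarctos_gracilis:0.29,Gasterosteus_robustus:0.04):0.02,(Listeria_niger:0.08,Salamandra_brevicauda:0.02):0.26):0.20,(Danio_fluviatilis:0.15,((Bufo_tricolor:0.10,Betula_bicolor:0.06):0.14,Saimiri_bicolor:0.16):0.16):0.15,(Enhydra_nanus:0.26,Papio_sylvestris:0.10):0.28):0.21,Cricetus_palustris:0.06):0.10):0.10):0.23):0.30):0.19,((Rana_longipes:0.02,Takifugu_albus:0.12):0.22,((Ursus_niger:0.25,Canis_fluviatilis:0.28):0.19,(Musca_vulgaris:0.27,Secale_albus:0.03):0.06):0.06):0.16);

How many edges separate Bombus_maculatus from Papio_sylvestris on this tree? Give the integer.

The MRCA of Bombus_maculatus and Papio_sylvestris is the node subtending ((((Gallus_occidentalis,Urocyon_litoralis),Bombus_maculatus),Callithrix_brevicauda),(Felis_tricolor,(Neofelis_maculatus,(Passer_litoralis,(((Tremarctos_gracilis,Gasterosteus_robustus),(Listeria_niger,Salamandra_brevicauda)),(Danio_fluviatilis,((Bufo_tricolor,Betula_bicolor),Saimiri_bicolor)),(Enhydra_nanus,Papio_sylvestris)),Cricetus_palustris)))).
From Bombus_maculatus up to that node: 3 branches. From Papio_sylvestris up to the same node: 6 branches. Total: 3 + 6 = 9.

9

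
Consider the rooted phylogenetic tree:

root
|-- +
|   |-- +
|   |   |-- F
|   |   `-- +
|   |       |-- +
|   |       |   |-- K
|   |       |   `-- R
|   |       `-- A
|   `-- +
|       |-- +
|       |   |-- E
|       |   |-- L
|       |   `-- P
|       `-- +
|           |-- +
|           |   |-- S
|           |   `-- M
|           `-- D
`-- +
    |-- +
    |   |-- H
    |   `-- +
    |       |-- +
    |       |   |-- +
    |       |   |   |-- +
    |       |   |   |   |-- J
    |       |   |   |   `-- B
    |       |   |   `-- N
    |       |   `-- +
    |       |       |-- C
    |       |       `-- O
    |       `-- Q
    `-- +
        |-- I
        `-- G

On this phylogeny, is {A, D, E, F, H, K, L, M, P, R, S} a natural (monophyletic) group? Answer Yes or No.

The MRCA of the listed taxa is the root, so the smallest clade containing them is the whole tree.
That clade also contains B, C, G, I, J, N, O, Q, which are not in the proposed group, so the group is not monophyletic.

No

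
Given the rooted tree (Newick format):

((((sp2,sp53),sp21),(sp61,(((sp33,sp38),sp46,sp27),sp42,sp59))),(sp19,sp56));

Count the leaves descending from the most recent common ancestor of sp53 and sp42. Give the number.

10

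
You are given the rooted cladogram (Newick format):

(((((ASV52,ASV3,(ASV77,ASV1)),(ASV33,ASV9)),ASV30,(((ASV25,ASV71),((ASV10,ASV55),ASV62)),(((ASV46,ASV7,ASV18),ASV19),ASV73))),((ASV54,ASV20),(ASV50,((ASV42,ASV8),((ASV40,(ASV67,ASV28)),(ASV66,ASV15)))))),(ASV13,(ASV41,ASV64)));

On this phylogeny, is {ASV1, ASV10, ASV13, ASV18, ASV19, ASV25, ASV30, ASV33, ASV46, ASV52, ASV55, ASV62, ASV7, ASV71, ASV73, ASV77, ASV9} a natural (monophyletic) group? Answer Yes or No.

The MRCA of the listed taxa is the root, so the smallest clade containing them is the whole tree.
That clade also contains ASV15, ASV20, ASV28, ASV3, ASV40, ASV41, ASV42, ASV50, ASV54, ASV64, ASV66, ASV67, ASV8, which are not in the proposed group, so the group is not monophyletic.

No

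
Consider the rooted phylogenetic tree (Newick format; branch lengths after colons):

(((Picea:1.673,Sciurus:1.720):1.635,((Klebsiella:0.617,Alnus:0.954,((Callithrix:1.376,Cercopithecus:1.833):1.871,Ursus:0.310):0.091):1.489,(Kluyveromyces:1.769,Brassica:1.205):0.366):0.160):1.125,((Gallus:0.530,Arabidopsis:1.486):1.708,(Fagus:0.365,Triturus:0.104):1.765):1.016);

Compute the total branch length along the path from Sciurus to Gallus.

7.734

The path runs Sciurus → … → MRCA → … → Gallus; the MRCA is the root of the tree.
Branch lengths along that path: 1.720 + 1.635 + 1.125 + 1.016 + 1.708 + 0.530 = 7.734.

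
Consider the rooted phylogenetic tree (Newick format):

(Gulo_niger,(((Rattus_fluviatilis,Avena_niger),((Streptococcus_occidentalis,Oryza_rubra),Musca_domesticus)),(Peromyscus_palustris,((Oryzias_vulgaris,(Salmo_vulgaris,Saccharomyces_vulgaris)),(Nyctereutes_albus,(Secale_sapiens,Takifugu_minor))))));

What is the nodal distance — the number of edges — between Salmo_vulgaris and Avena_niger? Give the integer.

The MRCA of Salmo_vulgaris and Avena_niger is the node subtending (((Rattus_fluviatilis,Avena_niger),((Streptococcus_occidentalis,Oryza_rubra),Musca_domesticus)),(Peromyscus_palustris,((Oryzias_vulgaris,(Salmo_vulgaris,Saccharomyces_vulgaris)),(Nyctereutes_albus,(Secale_sapiens,Takifugu_minor))))).
From Salmo_vulgaris up to that node: 5 branches. From Avena_niger up to the same node: 3 branches. Total: 5 + 3 = 8.

8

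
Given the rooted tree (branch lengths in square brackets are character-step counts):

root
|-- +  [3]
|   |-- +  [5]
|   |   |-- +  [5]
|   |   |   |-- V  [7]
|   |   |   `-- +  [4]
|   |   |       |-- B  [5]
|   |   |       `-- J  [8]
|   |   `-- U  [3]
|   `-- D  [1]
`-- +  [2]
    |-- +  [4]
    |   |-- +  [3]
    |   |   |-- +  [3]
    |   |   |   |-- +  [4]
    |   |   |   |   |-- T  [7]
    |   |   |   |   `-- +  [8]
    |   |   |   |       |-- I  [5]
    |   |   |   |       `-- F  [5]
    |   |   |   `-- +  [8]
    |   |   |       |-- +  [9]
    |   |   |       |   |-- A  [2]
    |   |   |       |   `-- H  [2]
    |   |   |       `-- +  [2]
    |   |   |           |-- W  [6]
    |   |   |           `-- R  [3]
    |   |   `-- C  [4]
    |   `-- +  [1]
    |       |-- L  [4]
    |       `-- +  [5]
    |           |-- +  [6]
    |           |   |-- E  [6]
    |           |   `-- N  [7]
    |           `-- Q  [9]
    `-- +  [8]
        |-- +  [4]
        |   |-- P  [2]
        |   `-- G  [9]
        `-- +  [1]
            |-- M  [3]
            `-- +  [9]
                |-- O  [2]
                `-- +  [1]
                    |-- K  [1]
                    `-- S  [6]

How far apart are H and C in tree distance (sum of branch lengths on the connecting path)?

The path runs H → … → MRCA → … → C; the MRCA is the node subtending (((T,(I,F)),((A,H),(W,R))),C).
Branch lengths along that path: 2 + 9 + 8 + 3 + 4 = 26.

26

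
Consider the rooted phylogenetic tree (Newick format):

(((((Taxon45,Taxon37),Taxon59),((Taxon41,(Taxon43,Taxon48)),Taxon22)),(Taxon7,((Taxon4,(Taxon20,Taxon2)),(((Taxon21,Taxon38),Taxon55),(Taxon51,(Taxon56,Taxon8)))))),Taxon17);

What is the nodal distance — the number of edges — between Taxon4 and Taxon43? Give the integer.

The MRCA of Taxon4 and Taxon43 is the node subtending ((((Taxon45,Taxon37),Taxon59),((Taxon41,(Taxon43,Taxon48)),Taxon22)),(Taxon7,((Taxon4,(Taxon20,Taxon2)),(((Taxon21,Taxon38),Taxon55),(Taxon51,(Taxon56,Taxon8)))))).
From Taxon4 up to that node: 4 branches. From Taxon43 up to the same node: 5 branches. Total: 4 + 5 = 9.

9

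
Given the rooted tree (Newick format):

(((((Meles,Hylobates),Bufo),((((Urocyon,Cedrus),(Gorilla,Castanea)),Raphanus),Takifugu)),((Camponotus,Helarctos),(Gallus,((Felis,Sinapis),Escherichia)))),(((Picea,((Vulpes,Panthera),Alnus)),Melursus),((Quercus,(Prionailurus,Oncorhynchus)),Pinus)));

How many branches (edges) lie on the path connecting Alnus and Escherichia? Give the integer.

The MRCA of Alnus and Escherichia is the root of the tree.
From Alnus up to that node: 5 branches. From Escherichia up to the same node: 5 branches. Total: 5 + 5 = 10.

10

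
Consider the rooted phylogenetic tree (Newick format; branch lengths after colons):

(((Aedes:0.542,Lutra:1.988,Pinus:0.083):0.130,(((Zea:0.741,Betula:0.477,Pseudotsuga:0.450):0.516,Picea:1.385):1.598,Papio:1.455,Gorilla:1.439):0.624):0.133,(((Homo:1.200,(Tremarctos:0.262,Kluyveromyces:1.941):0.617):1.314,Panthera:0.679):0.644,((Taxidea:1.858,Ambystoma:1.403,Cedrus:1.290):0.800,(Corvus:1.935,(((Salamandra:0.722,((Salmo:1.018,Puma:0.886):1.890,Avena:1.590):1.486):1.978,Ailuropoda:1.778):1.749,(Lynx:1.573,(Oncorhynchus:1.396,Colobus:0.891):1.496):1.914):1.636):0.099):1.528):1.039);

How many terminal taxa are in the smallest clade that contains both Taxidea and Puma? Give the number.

12

The MRCA of Taxidea and Puma is the node subtending ((Taxidea,Ambystoma,Cedrus),(Corvus,(((Salamandra,((Salmo,Puma),Avena)),Ailuropoda),(Lynx,(Oncorhynchus,Colobus))))).
That clade contains 12 terminal taxa: Ailuropoda, Ambystoma, Avena, Cedrus, Colobus, Corvus, Lynx, Oncorhynchus, Puma, Salamandra, Salmo, Taxidea.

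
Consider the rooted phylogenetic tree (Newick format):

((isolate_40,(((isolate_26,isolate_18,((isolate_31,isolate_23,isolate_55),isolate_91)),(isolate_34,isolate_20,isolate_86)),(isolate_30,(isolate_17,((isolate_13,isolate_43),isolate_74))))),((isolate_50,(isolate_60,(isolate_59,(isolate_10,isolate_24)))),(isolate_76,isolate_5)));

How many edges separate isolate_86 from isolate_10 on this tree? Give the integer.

The MRCA of isolate_86 and isolate_10 is the root of the tree.
From isolate_86 up to that node: 5 branches. From isolate_10 up to the same node: 6 branches. Total: 5 + 6 = 11.

11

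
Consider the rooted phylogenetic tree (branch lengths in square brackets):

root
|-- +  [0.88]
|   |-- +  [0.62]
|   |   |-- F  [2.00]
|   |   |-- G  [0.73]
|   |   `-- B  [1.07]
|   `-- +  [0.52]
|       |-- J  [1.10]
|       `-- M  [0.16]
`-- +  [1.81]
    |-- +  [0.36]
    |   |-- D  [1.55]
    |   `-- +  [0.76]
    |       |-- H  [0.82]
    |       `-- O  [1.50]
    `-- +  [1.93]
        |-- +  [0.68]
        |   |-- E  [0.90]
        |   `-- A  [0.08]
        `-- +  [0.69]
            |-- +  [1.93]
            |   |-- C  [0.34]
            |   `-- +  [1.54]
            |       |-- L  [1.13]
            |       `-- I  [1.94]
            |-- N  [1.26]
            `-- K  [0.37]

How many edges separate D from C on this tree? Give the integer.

The MRCA of D and C is the node subtending ((D,(H,O)),((E,A),((C,(L,I)),N,K))).
From D up to that node: 2 branches. From C up to the same node: 4 branches. Total: 2 + 4 = 6.

6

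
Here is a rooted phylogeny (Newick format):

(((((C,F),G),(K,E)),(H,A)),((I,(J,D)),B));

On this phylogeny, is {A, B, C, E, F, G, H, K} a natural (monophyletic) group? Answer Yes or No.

The MRCA of the listed taxa is the root, so the smallest clade containing them is the whole tree.
That clade also contains D, I, J, which are not in the proposed group, so the group is not monophyletic.

No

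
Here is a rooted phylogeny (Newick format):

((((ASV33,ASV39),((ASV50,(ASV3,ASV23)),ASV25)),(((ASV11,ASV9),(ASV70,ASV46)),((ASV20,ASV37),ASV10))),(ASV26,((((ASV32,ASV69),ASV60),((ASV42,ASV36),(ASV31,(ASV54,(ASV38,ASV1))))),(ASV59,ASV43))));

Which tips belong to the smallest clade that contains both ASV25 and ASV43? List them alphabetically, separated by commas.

ASV1, ASV10, ASV11, ASV20, ASV23, ASV25, ASV26, ASV3, ASV31, ASV32, ASV33, ASV36, ASV37, ASV38, ASV39, ASV42, ASV43, ASV46, ASV50, ASV54, ASV59, ASV60, ASV69, ASV70, ASV9

Tracing ASV25: it sits inside ((ASV50,(ASV3,ASV23)),ASV25).
Tracing ASV43: it sits inside (ASV59,ASV43).
The smallest clade enclosing both is the whole tree (their MRCA is the root), so the answer is all 25 tips in alphabetical order.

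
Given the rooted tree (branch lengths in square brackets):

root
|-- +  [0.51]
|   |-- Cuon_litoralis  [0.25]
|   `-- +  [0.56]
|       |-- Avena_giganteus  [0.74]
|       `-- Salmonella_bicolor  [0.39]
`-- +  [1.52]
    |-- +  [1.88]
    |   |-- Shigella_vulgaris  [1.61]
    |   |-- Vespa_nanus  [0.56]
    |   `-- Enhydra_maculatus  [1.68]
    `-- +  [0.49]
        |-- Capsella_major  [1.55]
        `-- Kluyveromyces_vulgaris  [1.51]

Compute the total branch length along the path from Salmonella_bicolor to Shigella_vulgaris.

6.47

The path runs Salmonella_bicolor → … → MRCA → … → Shigella_vulgaris; the MRCA is the root of the tree.
Branch lengths along that path: 0.39 + 0.56 + 0.51 + 1.52 + 1.88 + 1.61 = 6.47.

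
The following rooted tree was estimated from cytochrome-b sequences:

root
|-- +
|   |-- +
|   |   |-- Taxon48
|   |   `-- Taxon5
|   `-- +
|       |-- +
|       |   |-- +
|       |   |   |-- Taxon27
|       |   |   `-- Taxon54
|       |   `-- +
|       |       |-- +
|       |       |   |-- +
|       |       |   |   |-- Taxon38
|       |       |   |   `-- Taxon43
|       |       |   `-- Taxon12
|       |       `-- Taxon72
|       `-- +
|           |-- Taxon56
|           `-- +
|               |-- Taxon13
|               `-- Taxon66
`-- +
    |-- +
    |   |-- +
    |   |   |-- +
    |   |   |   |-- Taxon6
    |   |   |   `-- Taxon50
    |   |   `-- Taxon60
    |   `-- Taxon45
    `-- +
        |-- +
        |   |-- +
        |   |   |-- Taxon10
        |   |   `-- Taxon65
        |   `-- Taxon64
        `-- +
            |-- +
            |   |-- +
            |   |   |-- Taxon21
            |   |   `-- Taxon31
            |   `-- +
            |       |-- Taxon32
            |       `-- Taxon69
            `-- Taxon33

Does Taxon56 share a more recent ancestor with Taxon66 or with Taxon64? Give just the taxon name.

The MRCA of Taxon56 and Taxon66 subtends (Taxon56,(Taxon13,Taxon66)) (3 taxa).
The MRCA of Taxon56 and Taxon64 is the root, subtending the entire tree (23 taxa).
The first is nested inside the second, so Taxon56 shares a more recent common ancestor with Taxon66.

Taxon66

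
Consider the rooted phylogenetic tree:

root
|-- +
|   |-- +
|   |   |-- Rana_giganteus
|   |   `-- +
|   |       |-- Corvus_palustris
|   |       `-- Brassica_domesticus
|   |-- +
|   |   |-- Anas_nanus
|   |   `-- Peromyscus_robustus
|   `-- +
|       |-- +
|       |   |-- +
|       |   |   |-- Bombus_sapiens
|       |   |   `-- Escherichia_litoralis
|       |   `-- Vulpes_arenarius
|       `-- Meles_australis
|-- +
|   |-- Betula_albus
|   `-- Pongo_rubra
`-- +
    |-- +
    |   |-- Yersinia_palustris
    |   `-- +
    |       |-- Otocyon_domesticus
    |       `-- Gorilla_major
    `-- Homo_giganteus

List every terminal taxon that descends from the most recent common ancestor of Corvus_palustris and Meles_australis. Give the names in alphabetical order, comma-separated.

Tracing Corvus_palustris: it sits inside (Corvus_palustris,Brassica_domesticus).
Tracing Meles_australis: it sits inside (((Bombus_sapiens,Escherichia_litoralis),Vulpes_arenarius),Meles_australis).
The smallest clade enclosing both is ((Rana_giganteus,(Corvus_palustris,Brassica_domesticus)),(Anas_nanus,Peromyscus_robustus),(((Bombus_sapiens,Escherichia_litoralis),Vulpes_arenarius),Meles_australis)); the answer is its 9 terminal taxa in alphabetical order.

Anas_nanus, Bombus_sapiens, Brassica_domesticus, Corvus_palustris, Escherichia_litoralis, Meles_australis, Peromyscus_robustus, Rana_giganteus, Vulpes_arenarius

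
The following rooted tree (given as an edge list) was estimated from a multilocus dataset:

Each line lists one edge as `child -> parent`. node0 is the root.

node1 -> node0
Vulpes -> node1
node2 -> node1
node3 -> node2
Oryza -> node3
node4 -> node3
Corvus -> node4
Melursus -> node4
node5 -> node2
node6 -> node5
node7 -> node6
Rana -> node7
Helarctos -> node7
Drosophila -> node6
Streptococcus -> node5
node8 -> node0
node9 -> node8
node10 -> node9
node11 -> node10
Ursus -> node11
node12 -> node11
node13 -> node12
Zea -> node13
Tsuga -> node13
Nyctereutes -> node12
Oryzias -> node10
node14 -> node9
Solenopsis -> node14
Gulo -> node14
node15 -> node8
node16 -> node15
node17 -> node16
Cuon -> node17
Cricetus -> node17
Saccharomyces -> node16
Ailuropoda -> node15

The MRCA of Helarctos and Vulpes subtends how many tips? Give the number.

8

The MRCA of Helarctos and Vulpes is the node subtending (Vulpes,((Oryza,(Corvus,Melursus)),(((Rana,Helarctos),Drosophila),Streptococcus))).
That clade contains 8 terminal taxa: Corvus, Drosophila, Helarctos, Melursus, Oryza, Rana, Streptococcus, Vulpes.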